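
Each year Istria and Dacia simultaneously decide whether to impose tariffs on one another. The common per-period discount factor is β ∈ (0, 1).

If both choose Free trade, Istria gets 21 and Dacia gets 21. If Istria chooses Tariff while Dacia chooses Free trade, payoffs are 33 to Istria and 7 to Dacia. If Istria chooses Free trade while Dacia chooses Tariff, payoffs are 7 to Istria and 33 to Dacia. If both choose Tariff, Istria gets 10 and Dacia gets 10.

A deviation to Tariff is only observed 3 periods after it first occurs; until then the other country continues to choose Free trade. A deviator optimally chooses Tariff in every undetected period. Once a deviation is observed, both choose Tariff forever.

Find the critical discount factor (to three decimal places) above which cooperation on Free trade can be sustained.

0.805

Deviating for the 3 undetected periods gains 33−21 = 12 per period over cooperation, then loses 21−10 = 11 per period forever once punishment starts.
Gain: 12(1 + β + … + β^2); loss: 11·β^3/(1−β).
No profitable deviation ⇔ 12(1−β^3) ≤ 11·β^3, i.e. β^3 ≥ 12/(12+11) = 12/23.
Hence β ≥ (12/23)^(1/3) ≈ 0.805.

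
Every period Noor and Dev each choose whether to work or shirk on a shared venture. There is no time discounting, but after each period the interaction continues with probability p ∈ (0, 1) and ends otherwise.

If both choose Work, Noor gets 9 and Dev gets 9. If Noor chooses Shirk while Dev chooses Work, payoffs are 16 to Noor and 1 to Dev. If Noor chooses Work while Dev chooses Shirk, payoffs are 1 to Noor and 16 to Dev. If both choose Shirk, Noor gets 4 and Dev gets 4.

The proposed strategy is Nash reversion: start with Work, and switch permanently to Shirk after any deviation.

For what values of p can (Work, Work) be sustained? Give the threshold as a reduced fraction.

With no time discounting, the continuation probability p plays the role of the discount factor.
Grim-trigger IC: 9/(1−p) ≥ 16 + 4p/(1−p) ⇒ p ≥ (16−9)/(16−4) = 7/12.

7/12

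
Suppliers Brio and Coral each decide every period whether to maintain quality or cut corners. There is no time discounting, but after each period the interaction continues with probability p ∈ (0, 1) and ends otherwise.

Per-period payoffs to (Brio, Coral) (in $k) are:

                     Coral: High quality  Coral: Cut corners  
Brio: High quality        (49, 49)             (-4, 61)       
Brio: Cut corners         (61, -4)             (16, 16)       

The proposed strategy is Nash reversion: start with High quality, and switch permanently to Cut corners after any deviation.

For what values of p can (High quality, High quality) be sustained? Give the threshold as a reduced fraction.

4/15

With no time discounting, the continuation probability p plays the role of the discount factor.
Grim-trigger IC: 49/(1−p) ≥ 61 + 16p/(1−p) ⇒ p ≥ (61−49)/(61−16) = 4/15.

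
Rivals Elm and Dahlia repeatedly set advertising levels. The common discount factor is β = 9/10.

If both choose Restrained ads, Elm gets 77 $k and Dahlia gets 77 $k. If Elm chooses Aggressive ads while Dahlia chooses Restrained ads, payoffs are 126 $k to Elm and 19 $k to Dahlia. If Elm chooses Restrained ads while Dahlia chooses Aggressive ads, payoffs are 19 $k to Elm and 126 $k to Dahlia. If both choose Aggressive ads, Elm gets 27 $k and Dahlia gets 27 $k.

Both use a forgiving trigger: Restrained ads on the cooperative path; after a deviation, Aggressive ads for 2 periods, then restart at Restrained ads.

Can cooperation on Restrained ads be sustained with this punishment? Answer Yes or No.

Comparing payoff streams over the 3 periods until play realigns: cooperate → 77(1+β+…+β^2); deviate → 126 + 27(β+…+β^2).
Cooperation is sustained iff (77−27)(β+…+β^2) ≥ 126−77.
β+…+β^2 = 9/10·(1−(9/10)^2)/(1−9/10) = 1.7100, and (126−77)/(77−27) = 0.9800.
1.7100 ≥ 0.9800, so cooperation is sustainable.

Yes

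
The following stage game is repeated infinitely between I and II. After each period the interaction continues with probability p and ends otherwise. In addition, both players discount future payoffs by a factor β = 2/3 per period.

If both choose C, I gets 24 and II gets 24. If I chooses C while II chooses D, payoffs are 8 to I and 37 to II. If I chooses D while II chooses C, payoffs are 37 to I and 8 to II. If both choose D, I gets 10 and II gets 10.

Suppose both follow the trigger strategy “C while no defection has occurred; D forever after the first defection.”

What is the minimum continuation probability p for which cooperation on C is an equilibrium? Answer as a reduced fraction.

13/18

With continuation probability p and discount β, the effective per-period discount factor is βp.
Grim-trigger IC: βp ≥ (37−24)/(37−10) = 13/27.
So p ≥ (13/27)/(2/3) = 13/18.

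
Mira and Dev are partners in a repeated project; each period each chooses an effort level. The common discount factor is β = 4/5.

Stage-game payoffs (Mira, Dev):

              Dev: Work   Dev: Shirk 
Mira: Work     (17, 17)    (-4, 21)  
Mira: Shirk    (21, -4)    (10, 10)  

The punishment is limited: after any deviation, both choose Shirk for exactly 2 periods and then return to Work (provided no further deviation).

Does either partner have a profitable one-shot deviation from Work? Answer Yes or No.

Comparing payoff streams over the 3 periods until play realigns: cooperate → 17(1+β+…+β^2); deviate → 21 + 10(β+…+β^2).
Cooperation is sustained iff (17−10)(β+…+β^2) ≥ 21−17.
β+…+β^2 = 4/5·(1−(4/5)^2)/(1−4/5) = 1.4400, and (21−17)/(17−10) = 0.5714.
1.4400 ≥ 0.5714, so cooperation is sustainable.

No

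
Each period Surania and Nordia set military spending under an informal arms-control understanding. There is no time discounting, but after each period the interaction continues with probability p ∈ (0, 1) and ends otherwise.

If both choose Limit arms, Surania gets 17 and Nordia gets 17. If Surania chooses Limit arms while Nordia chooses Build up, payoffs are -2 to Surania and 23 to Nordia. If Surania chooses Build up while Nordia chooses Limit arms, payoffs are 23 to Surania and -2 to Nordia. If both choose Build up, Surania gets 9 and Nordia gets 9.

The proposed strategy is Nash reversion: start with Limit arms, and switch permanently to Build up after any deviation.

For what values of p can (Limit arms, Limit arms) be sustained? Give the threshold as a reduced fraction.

3/7

With no time discounting, the continuation probability p plays the role of the discount factor.
Grim-trigger IC: 17/(1−p) ≥ 23 + 9p/(1−p) ⇒ p ≥ (23−17)/(23−9) = 3/7.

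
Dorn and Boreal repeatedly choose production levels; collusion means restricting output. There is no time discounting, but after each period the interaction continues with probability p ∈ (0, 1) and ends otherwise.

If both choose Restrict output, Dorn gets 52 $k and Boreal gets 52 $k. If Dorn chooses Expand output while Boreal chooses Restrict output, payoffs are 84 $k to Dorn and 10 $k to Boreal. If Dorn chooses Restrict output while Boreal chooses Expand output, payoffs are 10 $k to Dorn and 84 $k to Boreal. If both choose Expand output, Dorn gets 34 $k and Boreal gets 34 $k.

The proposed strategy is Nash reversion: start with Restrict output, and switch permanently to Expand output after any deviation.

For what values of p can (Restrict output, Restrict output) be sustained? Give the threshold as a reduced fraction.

16/25

With no time discounting, the continuation probability p plays the role of the discount factor.
Grim-trigger IC: 52/(1−p) ≥ 84 + 34p/(1−p) ⇒ p ≥ (84−52)/(84−34) = 16/25.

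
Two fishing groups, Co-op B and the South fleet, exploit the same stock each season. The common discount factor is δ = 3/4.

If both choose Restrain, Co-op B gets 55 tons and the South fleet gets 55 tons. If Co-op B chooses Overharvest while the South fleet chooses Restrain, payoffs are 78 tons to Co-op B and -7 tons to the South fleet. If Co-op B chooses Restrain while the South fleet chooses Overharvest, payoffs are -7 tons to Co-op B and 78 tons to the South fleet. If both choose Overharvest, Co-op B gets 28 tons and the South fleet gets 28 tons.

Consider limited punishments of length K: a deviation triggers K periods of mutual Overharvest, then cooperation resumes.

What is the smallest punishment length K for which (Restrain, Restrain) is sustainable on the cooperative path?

No profitable deviation requires (55−28)(δ+…+δ^K) ≥ 78−55, i.e. δ+…+δ^K ≥ 23/27 ≈ 0.8519.
With δ = 3/4, the partial sums are K=1: 0.7500, K=2: 1.3125.
K = 2 is the first length at which the sum reaches 0.8519.

2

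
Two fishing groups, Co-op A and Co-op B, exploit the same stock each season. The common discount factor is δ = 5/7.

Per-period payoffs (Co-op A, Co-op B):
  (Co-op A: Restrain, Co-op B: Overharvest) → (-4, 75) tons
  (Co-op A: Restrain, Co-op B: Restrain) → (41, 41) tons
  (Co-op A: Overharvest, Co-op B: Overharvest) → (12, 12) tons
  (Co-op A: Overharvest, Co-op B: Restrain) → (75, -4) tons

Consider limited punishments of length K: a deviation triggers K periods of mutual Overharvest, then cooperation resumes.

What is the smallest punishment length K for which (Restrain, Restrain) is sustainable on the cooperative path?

2

Need Σ_{k=1}^{K} δ^k ≥ (75−41)/(41−12) = 1.1724 at δ = 5/7.
At K = 1 the sum is 0.7143 < 1.1724; at K = 2 it is 1.2245 ≥ 1.1724.
So the minimum punishment length is K = 2.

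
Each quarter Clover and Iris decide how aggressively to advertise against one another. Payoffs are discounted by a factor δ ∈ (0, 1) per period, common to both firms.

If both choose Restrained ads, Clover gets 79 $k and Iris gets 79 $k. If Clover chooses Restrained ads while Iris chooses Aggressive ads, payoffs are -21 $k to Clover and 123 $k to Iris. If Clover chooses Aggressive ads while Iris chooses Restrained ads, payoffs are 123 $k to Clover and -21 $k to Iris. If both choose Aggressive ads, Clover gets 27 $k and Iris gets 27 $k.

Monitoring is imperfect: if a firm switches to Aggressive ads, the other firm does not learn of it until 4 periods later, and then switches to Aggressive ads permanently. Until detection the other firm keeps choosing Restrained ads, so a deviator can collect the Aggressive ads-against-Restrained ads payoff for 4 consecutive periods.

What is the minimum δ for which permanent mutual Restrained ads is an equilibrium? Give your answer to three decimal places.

0.823

A deviator earns 123 for 4 periods, then 27 forever; cooperating earns 79 forever. Multiplying the IC by (1−δ):
79 ≥ 123(1−δ^4) + 27δ^4, so 96·δ^4 ≥ 44 and δ^4 ≥ 11/24.
δ ≥ (11/24)^(1/4) ≈ 0.823.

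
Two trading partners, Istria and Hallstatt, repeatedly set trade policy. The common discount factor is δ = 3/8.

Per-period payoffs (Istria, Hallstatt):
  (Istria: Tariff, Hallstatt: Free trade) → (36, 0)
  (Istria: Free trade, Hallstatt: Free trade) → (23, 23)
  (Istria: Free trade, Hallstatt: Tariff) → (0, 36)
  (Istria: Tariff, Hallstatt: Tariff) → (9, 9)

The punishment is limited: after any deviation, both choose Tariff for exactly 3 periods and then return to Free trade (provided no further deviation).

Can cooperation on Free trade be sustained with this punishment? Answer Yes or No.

No

Comparing payoff streams over the 4 periods until play realigns: cooperate → 23(1+δ+…+δ^3); deviate → 36 + 9(δ+…+δ^3).
Cooperation is sustained iff (23−9)(δ+…+δ^3) ≥ 36−23.
δ+…+δ^3 = 3/8·(1−(3/8)^3)/(1−3/8) = 0.5684, and (36−23)/(23−9) = 0.9286.
0.5684 < 0.9286, so cooperation is not sustainable.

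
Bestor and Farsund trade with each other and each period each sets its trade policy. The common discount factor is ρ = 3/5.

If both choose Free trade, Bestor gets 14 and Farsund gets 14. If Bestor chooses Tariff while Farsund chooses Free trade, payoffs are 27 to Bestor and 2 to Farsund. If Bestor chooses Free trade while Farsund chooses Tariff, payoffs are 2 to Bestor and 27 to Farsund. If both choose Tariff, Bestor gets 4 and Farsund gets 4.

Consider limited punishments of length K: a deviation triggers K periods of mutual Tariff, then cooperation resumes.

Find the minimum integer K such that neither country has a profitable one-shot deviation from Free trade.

4

No profitable deviation requires (14−4)(ρ+…+ρ^K) ≥ 27−14, i.e. ρ+…+ρ^K ≥ 13/10 ≈ 1.3000.
With ρ = 3/5, the partial sums are K=1: 0.6000, K=2: 0.9600, K=3: 1.1760, K=4: 1.3056.
K = 4 is the first length at which the sum reaches 1.3000.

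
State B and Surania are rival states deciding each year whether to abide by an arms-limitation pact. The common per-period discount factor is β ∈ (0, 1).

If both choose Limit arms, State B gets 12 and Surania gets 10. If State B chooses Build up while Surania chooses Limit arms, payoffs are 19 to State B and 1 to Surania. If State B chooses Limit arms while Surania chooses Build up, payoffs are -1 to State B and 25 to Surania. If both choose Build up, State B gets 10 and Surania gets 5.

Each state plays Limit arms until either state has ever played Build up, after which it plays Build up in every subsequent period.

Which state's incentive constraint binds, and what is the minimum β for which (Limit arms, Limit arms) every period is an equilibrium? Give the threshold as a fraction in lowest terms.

State B's threshold: (19−12)/(19−10) = 7/9.
Surania's threshold: (25−10)/(25−5) = 3/4.
7/9 > 3/4, so State B binds and β* = 7/9.

State B; β ≥ 7/9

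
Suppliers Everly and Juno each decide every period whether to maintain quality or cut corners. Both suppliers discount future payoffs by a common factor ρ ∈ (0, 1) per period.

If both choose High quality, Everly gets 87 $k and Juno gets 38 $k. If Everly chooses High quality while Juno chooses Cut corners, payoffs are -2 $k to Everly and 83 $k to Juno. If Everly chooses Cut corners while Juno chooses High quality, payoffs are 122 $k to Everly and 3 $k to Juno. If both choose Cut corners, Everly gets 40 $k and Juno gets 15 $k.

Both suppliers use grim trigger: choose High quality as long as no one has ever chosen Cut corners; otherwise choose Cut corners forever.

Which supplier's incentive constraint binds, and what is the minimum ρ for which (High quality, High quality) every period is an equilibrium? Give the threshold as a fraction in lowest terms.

For Everly: deviation gain 122−87 = 35, per-period punishment loss 87−40 = 47. IC gives ρ ≥ 35/82.
For Juno: gain 45, loss 23 per period, so ρ ≥ 45/68.
The tighter constraint is Juno's, so cooperation needs ρ ≥ 45/68.

Juno; ρ ≥ 45/68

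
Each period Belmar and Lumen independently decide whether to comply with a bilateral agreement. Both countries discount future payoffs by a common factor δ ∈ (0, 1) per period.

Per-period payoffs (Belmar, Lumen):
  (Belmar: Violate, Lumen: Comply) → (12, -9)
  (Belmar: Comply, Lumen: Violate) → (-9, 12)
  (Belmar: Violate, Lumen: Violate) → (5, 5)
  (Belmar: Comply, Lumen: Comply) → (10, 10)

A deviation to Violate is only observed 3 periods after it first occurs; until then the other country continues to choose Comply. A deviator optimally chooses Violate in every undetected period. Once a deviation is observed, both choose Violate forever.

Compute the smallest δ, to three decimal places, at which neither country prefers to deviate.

0.659

A deviator earns 12 for 3 periods, then 5 forever; cooperating earns 10 forever. Multiplying the IC by (1−δ):
10 ≥ 12(1−δ^3) + 5δ^3, so 7·δ^3 ≥ 2 and δ^3 ≥ 2/7.
δ ≥ (2/7)^(1/3) ≈ 0.659.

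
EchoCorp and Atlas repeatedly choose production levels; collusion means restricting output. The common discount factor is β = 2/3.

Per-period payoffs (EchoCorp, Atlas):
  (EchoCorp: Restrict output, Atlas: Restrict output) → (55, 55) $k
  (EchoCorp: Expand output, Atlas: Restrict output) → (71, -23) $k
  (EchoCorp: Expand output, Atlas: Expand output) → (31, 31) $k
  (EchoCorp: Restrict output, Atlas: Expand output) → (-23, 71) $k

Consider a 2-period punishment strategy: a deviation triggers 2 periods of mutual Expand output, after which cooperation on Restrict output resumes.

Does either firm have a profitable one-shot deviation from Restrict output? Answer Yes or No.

Comparing payoff streams over the 3 periods until play realigns: cooperate → 55(1+β+…+β^2); deviate → 71 + 31(β+…+β^2).
Cooperation is sustained iff (55−31)(β+…+β^2) ≥ 71−55.
β+…+β^2 = 2/3·(1−(2/3)^2)/(1−2/3) = 1.1111, and (71−55)/(55−31) = 0.6667.
1.1111 ≥ 0.6667, so cooperation is sustainable.

No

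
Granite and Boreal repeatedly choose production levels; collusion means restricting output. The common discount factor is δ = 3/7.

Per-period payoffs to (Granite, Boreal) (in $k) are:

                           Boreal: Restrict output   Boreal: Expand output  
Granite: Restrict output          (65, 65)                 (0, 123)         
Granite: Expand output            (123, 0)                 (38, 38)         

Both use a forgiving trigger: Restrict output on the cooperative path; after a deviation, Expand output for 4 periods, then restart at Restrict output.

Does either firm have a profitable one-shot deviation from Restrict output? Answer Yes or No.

Comparing payoff streams over the 5 periods until play realigns: cooperate → 65(1+δ+…+δ^4); deviate → 123 + 38(δ+…+δ^4).
Cooperation is sustained iff (65−38)(δ+…+δ^4) ≥ 123−65.
δ+…+δ^4 = 3/7·(1−(3/7)^4)/(1−3/7) = 0.7247, and (123−65)/(65−38) = 2.1481.
0.7247 < 2.1481, so cooperation is not sustainable.

Yes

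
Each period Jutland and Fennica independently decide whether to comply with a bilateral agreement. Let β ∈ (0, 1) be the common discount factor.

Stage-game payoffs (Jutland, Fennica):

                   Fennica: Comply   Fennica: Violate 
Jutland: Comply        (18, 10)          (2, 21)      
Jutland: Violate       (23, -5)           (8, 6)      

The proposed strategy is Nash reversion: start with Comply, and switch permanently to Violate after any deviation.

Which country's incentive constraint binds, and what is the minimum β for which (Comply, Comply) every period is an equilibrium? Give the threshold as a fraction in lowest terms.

For Jutland: deviation gain 23−18 = 5, per-period punishment loss 18−8 = 10. IC gives β ≥ 5/15 = 1/3.
For Fennica: gain 11, loss 4 per period, so β ≥ 11/15.
The tighter constraint is Fennica's, so cooperation needs β ≥ 11/15.

Fennica; β ≥ 11/15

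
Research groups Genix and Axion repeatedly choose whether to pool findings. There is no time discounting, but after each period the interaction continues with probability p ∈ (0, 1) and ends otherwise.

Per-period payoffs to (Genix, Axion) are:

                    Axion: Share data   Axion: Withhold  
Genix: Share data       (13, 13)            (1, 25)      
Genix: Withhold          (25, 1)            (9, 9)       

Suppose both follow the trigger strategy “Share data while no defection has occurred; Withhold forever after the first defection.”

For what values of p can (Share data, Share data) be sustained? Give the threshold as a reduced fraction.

3/4

With no time discounting, the continuation probability p plays the role of the discount factor.
Grim-trigger IC: 13/(1−p) ≥ 25 + 9p/(1−p) ⇒ p ≥ (25−13)/(25−9) = 3/4.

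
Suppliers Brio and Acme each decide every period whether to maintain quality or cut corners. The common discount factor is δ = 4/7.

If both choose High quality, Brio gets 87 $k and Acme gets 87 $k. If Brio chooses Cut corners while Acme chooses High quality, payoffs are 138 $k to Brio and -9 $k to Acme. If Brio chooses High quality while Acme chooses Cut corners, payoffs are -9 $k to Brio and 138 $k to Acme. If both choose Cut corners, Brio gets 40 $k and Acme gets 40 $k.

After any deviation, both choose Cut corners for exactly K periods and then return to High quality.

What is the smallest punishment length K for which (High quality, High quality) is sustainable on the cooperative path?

4

IC: δ(1−δ^K)/(1−δ) ≥ (138−87)/(87−40) = 51/47.
With δ = 4/7: need 1 − δ^K ≥ 51/47·(1−4/7)/(4/7), i.e. δ^K ≤ 0.1862.
Since (4/7)^3 = 0.1866 and (4/7)^4 = 0.1066, the smallest such K is 4.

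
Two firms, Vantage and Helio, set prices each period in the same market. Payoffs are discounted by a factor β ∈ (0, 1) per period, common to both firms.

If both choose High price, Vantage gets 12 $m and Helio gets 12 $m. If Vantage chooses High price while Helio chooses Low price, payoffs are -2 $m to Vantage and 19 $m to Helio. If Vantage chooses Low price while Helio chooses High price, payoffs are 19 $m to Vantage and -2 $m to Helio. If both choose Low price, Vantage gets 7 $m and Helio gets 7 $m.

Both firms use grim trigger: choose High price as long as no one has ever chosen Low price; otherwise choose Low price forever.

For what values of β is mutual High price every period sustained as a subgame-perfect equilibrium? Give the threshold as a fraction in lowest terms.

7/12

One-period gain from deviating is 19 − 12 = 7. The loss is 12 − 7 = 5 in every subsequent period, with present value 5·β/(1−β).
Deviation is unprofitable when 5·β/(1−β) ≥ 7, i.e. β/(1−β) ≥ 7/5.
Equivalently β ≥ 7/(7+5) = 7/12.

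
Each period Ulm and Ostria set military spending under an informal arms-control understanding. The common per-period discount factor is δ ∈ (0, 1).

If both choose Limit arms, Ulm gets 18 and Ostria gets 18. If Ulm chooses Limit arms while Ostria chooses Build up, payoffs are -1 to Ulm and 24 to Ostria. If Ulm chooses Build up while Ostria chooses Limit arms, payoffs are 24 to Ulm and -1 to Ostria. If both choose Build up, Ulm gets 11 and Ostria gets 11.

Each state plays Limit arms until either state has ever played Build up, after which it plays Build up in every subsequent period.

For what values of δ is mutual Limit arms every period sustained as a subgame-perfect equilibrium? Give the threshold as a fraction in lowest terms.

6/13

Cooperation forever yields 18 each period: 18/(1−δ).
Deviating yields 24 once, then 11 forever: 24 + 11δ/(1−δ).
No profitable deviation requires 18/(1−δ) ≥ 24 + 11δ/(1−δ).
Multiplying by (1−δ): 18 ≥ 24(1−δ) + 11δ = 24 − 13δ.
So 13δ ≥ 6, i.e. δ ≥ 6/13.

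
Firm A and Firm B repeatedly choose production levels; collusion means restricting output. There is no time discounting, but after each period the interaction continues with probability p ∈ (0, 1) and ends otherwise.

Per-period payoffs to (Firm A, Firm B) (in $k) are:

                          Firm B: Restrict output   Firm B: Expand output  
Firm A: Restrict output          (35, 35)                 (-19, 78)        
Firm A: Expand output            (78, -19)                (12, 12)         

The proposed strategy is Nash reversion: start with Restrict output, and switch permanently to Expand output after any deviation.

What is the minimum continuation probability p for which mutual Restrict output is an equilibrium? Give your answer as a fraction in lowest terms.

With no time discounting, the continuation probability p plays the role of the discount factor.
Grim-trigger IC: 35/(1−p) ≥ 78 + 12p/(1−p) ⇒ p ≥ (78−35)/(78−12) = 43/66.

43/66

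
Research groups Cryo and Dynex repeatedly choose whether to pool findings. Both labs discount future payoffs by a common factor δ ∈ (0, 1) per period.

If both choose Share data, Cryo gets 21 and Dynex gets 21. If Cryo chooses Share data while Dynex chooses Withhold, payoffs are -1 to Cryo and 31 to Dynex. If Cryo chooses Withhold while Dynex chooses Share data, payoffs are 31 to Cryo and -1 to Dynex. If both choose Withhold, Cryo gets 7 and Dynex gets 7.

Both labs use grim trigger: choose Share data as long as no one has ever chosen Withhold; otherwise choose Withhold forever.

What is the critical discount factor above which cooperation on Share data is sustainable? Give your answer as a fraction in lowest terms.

Under grim trigger the critical discount factor is (T−C)/(T−P) with T = 31, C = 21, P = 7.
δ* = (31−21)/(31−7) = 10/24 = 5/12.

5/12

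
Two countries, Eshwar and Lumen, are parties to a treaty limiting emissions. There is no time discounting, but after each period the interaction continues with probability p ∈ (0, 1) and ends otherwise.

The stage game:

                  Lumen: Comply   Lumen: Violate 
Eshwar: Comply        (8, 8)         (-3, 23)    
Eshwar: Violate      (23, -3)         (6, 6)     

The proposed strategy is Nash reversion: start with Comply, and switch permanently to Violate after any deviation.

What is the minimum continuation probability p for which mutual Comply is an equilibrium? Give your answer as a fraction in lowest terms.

Expected cooperation value is 8 + p·8 + p²·8 + … = 8/(1−p); deviation gives 23 + p·6/(1−p).
8 ≥ 23(1−p) + 6p ⇒ 17p ≥ 15 ⇒ p ≥ 15/17.

15/17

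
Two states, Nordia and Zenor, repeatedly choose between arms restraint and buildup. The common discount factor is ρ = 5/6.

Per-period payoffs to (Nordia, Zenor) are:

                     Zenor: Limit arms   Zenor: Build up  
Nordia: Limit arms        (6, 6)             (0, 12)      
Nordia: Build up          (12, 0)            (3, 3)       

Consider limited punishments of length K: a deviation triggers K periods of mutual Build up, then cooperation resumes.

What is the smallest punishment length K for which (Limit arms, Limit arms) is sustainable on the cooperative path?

IC: ρ(1−ρ^K)/(1−ρ) ≥ (12−6)/(6−3) = 2.
With ρ = 5/6: need 1 − ρ^K ≥ 2·(1−5/6)/(5/6), i.e. ρ^K ≤ 0.6000.
Since (5/6)^2 = 0.6944 and (5/6)^3 = 0.5787, the smallest such K is 3.

3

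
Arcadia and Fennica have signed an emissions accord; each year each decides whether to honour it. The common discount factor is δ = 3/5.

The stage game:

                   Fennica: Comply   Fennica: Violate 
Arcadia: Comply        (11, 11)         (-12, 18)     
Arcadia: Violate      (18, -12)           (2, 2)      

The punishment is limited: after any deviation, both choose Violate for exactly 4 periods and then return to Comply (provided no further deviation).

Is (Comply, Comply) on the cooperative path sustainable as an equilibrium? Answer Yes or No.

IC: δ+…+δ^4 ≥ (18−11)/(11−2) = 7/9.
At δ = 3/5: partial sum = 1.3056 ≥ 0.7778. Cooperation sustainable.

Yes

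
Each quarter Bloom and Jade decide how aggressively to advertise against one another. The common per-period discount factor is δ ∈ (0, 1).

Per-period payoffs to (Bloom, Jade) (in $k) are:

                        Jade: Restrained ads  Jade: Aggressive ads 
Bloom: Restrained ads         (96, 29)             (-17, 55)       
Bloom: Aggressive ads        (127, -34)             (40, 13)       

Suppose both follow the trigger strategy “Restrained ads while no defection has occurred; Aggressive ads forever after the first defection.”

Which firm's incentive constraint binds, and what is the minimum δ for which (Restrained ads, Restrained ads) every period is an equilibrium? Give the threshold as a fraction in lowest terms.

Jade; δ ≥ 13/21

Bloom's threshold: (127−96)/(127−40) = 31/87.
Jade's threshold: (55−29)/(55−13) = 13/21.
31/87 < 13/21, so Jade binds and δ* = 13/21.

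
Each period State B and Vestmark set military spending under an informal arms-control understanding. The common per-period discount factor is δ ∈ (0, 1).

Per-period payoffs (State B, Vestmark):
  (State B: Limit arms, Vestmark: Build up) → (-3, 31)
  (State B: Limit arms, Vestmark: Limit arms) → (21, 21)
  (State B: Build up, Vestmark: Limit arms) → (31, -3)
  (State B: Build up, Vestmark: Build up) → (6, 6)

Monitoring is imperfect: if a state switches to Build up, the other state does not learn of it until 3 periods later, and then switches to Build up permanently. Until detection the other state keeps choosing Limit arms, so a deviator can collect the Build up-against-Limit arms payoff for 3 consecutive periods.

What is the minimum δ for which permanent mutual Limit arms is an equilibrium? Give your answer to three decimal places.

0.737

A deviator earns 31 for 3 periods, then 6 forever; cooperating earns 21 forever. Multiplying the IC by (1−δ):
21 ≥ 31(1−δ^3) + 6δ^3, so 25·δ^3 ≥ 10 and δ^3 ≥ 2/5.
δ ≥ (2/5)^(1/3) ≈ 0.737.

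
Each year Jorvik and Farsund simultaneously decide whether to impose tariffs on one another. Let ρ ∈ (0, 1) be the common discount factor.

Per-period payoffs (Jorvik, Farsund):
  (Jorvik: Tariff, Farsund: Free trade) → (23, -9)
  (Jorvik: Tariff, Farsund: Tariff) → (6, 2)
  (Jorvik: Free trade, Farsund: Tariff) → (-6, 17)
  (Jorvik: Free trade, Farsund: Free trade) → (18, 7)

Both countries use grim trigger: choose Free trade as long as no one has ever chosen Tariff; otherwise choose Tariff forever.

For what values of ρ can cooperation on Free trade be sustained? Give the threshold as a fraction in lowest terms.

For Jorvik: deviation gain 23−18 = 5, per-period punishment loss 18−6 = 12. IC gives ρ ≥ 5/17.
For Farsund: gain 10, loss 5 per period, so ρ ≥ 10/15 = 2/3.
The tighter constraint is Farsund's, so cooperation needs ρ ≥ 2/3.

2/3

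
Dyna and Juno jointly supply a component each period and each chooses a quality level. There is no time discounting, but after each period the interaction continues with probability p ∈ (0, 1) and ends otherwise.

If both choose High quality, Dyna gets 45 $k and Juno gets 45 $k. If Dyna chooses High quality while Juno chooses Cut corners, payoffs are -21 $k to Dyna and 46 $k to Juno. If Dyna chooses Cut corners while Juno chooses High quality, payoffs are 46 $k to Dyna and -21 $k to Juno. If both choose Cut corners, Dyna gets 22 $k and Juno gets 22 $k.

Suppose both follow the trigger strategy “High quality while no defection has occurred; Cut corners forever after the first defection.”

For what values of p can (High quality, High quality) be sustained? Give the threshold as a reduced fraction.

1/24

Expected cooperation value is 45 + p·45 + p²·45 + … = 45/(1−p); deviation gives 46 + p·22/(1−p).
45 ≥ 46(1−p) + 22p ⇒ 24p ≥ 1 ⇒ p ≥ 1/24.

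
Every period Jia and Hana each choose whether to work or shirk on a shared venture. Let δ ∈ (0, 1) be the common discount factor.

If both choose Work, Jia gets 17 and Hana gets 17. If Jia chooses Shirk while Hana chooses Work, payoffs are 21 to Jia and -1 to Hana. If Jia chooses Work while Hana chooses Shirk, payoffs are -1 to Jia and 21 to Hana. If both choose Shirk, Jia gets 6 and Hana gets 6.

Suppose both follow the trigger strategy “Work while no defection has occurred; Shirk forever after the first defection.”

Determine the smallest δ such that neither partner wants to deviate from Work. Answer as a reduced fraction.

4/15

17/(1−δ) ≥ 21 + 6δ/(1−δ)
17 ≥ 21 − 15δ
δ ≥ 4/15.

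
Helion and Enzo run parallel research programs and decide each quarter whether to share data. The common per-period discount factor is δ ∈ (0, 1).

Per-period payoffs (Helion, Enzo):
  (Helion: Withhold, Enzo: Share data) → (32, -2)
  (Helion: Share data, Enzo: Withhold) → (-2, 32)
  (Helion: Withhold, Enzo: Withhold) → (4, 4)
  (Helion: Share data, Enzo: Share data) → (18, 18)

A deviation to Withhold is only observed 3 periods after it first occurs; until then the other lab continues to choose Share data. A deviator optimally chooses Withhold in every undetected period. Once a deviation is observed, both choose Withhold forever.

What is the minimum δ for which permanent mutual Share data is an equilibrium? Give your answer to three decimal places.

Deviating for the 3 undetected periods gains 32−18 = 14 per period over cooperation, then loses 18−4 = 14 per period forever once punishment starts.
Gain: 14(1 + δ + … + δ^2); loss: 14·δ^3/(1−δ).
No profitable deviation ⇔ 14(1−δ^3) ≤ 14·δ^3, i.e. δ^3 ≥ 14/(14+14) = 1/2.
Hence δ ≥ (1/2)^(1/3) ≈ 0.794.

0.794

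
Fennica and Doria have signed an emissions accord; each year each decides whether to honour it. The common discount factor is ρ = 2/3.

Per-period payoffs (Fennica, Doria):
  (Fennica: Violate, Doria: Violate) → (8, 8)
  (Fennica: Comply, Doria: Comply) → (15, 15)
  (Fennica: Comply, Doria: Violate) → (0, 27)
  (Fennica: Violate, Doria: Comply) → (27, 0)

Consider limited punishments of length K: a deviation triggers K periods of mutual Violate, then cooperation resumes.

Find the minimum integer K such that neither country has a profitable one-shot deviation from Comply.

5

Need Σ_{k=1}^{K} ρ^k ≥ (27−15)/(15−8) = 1.7143 at ρ = 2/3.
At K = 4 the sum is 1.6049 < 1.7143; at K = 5 it is 1.7366 ≥ 1.7143.
So the minimum punishment length is K = 5.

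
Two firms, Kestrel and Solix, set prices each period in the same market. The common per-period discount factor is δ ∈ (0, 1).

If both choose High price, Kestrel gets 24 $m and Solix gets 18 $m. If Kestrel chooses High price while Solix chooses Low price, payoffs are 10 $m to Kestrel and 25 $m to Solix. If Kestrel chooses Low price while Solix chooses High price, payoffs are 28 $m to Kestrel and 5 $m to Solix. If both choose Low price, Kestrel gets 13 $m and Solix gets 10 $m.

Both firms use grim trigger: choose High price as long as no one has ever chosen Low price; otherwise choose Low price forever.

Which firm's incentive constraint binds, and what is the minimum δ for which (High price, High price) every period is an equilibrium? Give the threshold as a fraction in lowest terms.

Solix; δ ≥ 7/15

Kestrel: cooperation gives 24 each period; deviation gives 28 once then 13 forever.
  24/(1−δ) ≥ 28 + 13δ/(1−δ) ⇒ δ ≥ 4/15.
Solix: cooperation gives 18 each period; deviation gives 25 once then 10 forever.
  δ ≥ 7/15.
Both must hold, so the binding constraint is Solix's: δ ≥ 7/15.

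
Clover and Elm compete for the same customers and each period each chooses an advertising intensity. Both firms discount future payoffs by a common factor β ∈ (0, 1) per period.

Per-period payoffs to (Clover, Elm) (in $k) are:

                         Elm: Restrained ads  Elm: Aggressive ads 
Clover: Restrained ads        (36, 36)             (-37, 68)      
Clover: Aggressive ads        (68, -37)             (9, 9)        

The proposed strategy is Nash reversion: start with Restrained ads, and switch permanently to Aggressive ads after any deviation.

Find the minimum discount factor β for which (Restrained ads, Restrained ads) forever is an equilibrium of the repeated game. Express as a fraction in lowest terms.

Under grim trigger the critical discount factor is (T−C)/(T−P) with T = 68, C = 36, P = 9.
β* = (68−36)/(68−9) = 32/59.

32/59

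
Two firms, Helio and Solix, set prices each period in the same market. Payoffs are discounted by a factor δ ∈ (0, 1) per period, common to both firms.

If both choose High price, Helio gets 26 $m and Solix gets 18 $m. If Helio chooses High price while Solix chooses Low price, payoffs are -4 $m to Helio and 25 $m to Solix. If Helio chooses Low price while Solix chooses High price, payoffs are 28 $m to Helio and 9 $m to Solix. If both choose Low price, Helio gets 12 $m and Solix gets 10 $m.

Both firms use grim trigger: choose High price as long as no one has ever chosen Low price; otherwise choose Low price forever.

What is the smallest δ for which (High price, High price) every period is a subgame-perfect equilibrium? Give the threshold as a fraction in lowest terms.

For Helio: deviation gain 28−26 = 2, per-period punishment loss 26−12 = 14. IC gives δ ≥ 2/16 = 1/8.
For Solix: gain 7, loss 8 per period, so δ ≥ 7/15.
The tighter constraint is Solix's, so cooperation needs δ ≥ 7/15.

7/15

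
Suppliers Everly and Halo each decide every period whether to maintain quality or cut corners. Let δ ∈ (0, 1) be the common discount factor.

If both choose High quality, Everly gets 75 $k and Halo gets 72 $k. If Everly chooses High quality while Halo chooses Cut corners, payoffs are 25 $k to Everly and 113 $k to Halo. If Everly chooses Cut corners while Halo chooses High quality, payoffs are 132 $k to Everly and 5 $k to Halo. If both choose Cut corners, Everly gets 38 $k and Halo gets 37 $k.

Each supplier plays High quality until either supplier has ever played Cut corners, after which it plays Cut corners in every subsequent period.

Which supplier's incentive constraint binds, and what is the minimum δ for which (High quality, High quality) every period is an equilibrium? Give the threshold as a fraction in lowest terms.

Everly; δ ≥ 57/94

Everly: cooperation gives 75 each period; deviation gives 132 once then 38 forever.
  75/(1−δ) ≥ 132 + 38δ/(1−δ) ⇒ δ ≥ 57/94.
Halo: cooperation gives 72 each period; deviation gives 113 once then 37 forever.
  δ ≥ 41/76.
Both must hold, so the binding constraint is Everly's: δ ≥ 57/94.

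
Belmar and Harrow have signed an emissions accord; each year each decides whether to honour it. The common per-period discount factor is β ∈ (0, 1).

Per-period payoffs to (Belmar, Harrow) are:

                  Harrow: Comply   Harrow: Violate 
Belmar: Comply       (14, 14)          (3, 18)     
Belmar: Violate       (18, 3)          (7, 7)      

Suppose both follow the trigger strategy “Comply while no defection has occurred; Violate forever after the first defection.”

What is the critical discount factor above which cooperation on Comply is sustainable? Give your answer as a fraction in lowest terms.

Cooperation forever yields 14 each period: 14/(1−β).
Deviating yields 18 once, then 7 forever: 18 + 7β/(1−β).
No profitable deviation requires 14/(1−β) ≥ 18 + 7β/(1−β).
Multiplying by (1−β): 14 ≥ 18(1−β) + 7β = 18 − 11β.
So 11β ≥ 4, i.e. β ≥ 4/11.

4/11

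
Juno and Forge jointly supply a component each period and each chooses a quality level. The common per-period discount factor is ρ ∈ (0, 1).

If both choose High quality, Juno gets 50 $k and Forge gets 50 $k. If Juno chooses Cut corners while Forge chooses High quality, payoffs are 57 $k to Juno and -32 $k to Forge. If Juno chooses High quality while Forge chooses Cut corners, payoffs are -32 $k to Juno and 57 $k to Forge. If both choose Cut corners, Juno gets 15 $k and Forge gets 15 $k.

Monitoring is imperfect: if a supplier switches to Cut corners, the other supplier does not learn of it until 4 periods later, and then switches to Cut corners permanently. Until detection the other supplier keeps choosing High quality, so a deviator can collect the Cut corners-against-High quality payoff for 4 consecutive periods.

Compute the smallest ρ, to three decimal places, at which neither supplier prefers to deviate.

A deviator earns 57 for 4 periods, then 15 forever; cooperating earns 50 forever. Multiplying the IC by (1−ρ):
50 ≥ 57(1−ρ^4) + 15ρ^4, so 42·ρ^4 ≥ 7 and ρ^4 ≥ 1/6.
ρ ≥ (1/6)^(1/4) ≈ 0.639.

0.639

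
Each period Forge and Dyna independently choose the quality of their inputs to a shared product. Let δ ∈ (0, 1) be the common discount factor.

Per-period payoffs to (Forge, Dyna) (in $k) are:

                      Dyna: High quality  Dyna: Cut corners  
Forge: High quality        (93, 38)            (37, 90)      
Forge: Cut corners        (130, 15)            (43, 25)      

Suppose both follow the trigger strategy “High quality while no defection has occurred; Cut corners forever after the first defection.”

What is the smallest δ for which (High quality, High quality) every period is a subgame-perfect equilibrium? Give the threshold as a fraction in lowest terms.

Forge's threshold: (130−93)/(130−43) = 37/87.
Dyna's threshold: (90−38)/(90−25) = 4/5.
37/87 < 4/5, so Dyna binds and δ* = 4/5.

4/5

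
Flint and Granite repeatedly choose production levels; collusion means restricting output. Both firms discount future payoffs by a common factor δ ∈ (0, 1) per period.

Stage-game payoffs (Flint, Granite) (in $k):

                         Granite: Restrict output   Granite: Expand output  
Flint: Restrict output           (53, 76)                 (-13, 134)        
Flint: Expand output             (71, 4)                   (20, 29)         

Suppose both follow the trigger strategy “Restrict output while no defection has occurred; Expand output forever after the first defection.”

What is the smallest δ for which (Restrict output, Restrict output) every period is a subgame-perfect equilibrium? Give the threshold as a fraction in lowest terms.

For Flint: deviation gain 71−53 = 18, per-period punishment loss 53−20 = 33. IC gives δ ≥ 18/51 = 6/17.
For Granite: gain 58, loss 47 per period, so δ ≥ 58/105.
The tighter constraint is Granite's, so cooperation needs δ ≥ 58/105.

58/105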